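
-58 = -58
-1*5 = -5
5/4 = 1.25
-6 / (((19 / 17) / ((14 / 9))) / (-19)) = 476 / 3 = 158.67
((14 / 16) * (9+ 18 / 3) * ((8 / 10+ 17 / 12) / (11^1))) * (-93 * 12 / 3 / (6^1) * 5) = -144305 / 176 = -819.91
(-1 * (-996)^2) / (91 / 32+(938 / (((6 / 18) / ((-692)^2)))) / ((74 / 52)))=-1174546944 / 1121139385639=-0.00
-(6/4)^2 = -9/4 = -2.25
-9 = -9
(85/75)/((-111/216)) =-408/185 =-2.21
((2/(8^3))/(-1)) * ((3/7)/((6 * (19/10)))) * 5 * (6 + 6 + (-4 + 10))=-225/17024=-0.01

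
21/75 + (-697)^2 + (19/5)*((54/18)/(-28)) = 340066211/700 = 485808.87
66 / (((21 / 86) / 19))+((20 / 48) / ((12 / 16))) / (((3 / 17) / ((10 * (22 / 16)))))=3915109 / 756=5178.72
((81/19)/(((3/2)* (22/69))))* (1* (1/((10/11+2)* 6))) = 621/1216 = 0.51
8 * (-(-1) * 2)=16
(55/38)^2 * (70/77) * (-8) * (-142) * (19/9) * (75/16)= 2440625/114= 21408.99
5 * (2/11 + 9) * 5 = 2525/11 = 229.55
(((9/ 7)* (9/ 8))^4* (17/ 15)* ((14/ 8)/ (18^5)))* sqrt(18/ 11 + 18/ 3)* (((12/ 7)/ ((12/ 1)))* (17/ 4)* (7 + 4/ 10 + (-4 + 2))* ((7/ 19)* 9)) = 17065161* sqrt(231)/ 1879231692800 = 0.00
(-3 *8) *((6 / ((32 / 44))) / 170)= -1.16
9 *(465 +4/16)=16749/4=4187.25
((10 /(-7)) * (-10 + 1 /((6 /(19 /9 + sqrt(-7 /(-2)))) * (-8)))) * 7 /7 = 5 * sqrt(14) /336 + 21695 /1512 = 14.40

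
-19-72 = -91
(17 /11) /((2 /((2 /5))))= 0.31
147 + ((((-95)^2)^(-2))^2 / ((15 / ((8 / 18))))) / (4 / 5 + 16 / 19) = 54048164199823828126 / 367674586393359375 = 147.00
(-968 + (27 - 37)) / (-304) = 489 / 152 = 3.22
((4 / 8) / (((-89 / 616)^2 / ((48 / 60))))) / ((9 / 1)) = 2.13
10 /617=0.02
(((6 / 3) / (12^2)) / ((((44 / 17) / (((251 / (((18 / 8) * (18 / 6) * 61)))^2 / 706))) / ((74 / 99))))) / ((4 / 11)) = 39627629 / 6825423364056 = 0.00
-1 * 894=-894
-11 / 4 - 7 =-39 / 4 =-9.75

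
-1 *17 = -17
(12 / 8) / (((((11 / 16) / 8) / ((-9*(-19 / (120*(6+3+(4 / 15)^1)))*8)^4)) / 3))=492500782656 / 4106311451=119.94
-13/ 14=-0.93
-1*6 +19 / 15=-71 / 15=-4.73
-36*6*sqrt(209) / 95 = -216*sqrt(209) / 95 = -32.87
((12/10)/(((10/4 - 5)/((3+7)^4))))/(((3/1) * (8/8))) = -1600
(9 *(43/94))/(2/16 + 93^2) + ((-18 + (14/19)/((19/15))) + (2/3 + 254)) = 835588799224/3521992893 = 237.25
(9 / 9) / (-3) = -1 / 3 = -0.33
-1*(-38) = 38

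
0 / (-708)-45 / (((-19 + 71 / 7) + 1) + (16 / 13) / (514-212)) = 618345 / 107909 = 5.73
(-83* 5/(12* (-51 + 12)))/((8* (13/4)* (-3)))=-415/36504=-0.01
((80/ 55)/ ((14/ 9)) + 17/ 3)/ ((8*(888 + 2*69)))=1525/ 1896048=0.00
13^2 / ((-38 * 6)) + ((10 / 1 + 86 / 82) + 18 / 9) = 115051 / 9348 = 12.31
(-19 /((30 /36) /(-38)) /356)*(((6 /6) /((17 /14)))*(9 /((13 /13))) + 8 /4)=34656 /1513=22.91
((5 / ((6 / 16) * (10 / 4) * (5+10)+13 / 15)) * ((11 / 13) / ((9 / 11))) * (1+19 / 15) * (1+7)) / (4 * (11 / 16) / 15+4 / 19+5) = 90956800 / 78112983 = 1.16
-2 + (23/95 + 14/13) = -841/1235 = -0.68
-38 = -38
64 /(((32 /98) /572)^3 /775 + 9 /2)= 34127778910825600 /2399609454667553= 14.22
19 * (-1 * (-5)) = 95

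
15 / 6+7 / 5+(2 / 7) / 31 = 8483 / 2170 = 3.91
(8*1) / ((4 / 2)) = 4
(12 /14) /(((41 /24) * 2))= 72 /287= 0.25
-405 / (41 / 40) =-395.12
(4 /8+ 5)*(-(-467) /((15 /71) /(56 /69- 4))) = -8023994 /207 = -38763.26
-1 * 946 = -946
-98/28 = -7/2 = -3.50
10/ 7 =1.43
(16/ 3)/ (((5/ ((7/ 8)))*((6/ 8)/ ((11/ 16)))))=77/ 90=0.86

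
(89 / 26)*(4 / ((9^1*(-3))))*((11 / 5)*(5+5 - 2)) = -15664 / 1755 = -8.93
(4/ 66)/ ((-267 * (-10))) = 1/ 44055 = 0.00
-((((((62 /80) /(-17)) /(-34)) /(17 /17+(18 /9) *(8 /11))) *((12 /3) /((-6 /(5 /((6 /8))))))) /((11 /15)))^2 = -24025 /2191925124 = -0.00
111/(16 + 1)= 111/17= 6.53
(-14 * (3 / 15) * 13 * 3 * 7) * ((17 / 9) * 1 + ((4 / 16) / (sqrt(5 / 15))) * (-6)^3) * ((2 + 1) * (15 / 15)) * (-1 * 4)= -840612.40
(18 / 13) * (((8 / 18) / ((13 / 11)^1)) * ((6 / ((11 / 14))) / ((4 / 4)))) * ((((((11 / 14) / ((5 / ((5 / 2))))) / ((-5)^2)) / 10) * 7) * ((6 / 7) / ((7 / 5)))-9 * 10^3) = -1058399208 / 29575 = -35786.96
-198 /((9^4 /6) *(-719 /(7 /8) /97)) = 7469 /349434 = 0.02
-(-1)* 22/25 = 22/25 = 0.88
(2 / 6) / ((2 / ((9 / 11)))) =3 / 22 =0.14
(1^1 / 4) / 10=1 / 40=0.02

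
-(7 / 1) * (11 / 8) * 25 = -1925 / 8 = -240.62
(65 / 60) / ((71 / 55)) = 715 / 852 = 0.84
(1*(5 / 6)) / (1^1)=5 / 6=0.83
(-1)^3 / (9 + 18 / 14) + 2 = 137 / 72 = 1.90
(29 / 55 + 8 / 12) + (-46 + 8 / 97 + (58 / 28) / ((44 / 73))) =-37004621 / 896280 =-41.29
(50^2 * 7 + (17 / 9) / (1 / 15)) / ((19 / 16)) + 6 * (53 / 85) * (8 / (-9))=14757.38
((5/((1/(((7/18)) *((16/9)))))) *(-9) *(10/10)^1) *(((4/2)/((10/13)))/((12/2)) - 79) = 65996/27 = 2444.30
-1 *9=-9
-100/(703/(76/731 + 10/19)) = -0.09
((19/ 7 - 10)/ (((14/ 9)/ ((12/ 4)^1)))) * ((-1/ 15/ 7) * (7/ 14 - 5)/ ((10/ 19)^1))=-78489/ 68600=-1.14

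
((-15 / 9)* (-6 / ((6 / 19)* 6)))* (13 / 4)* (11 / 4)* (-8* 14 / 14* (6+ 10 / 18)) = -801515 / 324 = -2473.81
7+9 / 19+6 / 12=303 / 38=7.97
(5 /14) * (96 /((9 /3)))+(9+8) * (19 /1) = 2341 /7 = 334.43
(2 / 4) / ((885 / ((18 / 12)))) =0.00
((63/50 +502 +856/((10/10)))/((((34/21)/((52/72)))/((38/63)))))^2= 281798702233321/2106810000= 133756.11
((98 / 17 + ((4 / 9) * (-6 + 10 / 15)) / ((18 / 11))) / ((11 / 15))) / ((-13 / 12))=-356600 / 65637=-5.43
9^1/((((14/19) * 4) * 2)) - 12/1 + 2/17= -19717/1904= -10.36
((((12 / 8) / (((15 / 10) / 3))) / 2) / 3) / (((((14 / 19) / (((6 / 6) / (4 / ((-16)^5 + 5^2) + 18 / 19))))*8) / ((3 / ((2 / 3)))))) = 486677457 / 1207925888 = 0.40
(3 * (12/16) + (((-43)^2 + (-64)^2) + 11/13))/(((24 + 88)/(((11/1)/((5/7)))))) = 3402311/4160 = 817.86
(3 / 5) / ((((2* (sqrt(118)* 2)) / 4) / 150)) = 45* sqrt(118) / 59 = 8.29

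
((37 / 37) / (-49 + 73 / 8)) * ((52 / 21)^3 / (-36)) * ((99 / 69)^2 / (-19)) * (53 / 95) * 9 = -163948928 / 28493529645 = -0.01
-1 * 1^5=-1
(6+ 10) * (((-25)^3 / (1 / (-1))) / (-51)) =-250000 / 51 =-4901.96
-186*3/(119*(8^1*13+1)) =-0.04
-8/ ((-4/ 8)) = 16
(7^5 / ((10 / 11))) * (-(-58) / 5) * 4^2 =85782928 / 25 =3431317.12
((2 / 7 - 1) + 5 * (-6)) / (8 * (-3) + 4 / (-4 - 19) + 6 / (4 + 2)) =4945 / 3731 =1.33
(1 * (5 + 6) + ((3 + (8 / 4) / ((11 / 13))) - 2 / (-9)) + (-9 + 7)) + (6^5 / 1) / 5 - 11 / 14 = 10873171 / 6930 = 1569.00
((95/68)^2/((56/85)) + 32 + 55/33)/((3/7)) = 85.47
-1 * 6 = -6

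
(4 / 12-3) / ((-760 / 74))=74 / 285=0.26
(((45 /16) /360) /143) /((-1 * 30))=-1 /549120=-0.00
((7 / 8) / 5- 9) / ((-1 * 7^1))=353 / 280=1.26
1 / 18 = 0.06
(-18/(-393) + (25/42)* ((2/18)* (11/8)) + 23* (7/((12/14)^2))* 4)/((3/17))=5904038681/1188432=4967.92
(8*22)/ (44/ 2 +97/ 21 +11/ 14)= 7392/ 1151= 6.42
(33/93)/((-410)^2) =11/5211100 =0.00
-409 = -409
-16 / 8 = -2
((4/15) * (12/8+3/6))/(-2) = -4/15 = -0.27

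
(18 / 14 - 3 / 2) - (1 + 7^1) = -115 / 14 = -8.21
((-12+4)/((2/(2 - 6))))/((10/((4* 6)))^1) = 192/5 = 38.40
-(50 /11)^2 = -2500 /121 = -20.66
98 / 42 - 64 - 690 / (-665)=-24191 / 399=-60.63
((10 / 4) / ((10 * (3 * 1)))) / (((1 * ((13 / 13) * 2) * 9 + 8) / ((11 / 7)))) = 11 / 2184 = 0.01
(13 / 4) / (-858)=-1 / 264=-0.00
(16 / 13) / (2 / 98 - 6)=-784 / 3809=-0.21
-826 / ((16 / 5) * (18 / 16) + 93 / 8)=-4720 / 87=-54.25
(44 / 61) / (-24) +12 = 4381 / 366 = 11.97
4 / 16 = 1 / 4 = 0.25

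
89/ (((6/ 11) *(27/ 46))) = 22517/ 81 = 277.99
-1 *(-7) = 7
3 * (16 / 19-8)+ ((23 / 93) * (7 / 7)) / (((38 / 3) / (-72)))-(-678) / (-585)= -24.04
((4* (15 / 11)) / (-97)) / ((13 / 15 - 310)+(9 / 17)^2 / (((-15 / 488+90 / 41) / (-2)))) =750908700 / 4131519802729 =0.00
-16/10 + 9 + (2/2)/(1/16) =117/5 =23.40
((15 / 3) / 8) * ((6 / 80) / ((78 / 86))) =43 / 832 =0.05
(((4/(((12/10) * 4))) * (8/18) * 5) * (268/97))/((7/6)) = 26800/6111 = 4.39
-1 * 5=-5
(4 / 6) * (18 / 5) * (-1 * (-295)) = 708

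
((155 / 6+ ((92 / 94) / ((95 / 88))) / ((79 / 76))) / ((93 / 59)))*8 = 702035572 / 5179635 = 135.54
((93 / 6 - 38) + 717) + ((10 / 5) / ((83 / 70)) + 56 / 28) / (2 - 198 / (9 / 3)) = 1844439 / 2656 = 694.44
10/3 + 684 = 2062/3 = 687.33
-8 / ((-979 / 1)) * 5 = 40 / 979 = 0.04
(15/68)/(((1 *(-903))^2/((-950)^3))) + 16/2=-1034753542/4620651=-223.94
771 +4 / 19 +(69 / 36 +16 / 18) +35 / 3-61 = 495683 / 684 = 724.68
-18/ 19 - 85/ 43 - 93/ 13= -107038/ 10621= -10.08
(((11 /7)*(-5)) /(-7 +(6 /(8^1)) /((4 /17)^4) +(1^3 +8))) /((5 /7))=-11264 /252611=-0.04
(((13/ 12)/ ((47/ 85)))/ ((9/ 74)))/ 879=40885/ 2230902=0.02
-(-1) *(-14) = -14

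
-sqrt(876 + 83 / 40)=-sqrt(351230) / 20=-29.63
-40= -40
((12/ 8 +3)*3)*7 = 189/ 2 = 94.50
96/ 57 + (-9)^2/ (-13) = -4.55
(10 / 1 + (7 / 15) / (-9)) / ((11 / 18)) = 2686 / 165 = 16.28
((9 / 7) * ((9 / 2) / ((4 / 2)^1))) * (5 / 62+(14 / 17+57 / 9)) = 617895 / 29512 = 20.94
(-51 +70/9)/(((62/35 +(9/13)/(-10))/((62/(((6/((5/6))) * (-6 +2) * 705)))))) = 5486845/70764516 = 0.08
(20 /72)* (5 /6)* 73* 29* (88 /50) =862.48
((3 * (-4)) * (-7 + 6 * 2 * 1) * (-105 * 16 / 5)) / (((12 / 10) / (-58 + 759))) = 11776800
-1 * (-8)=8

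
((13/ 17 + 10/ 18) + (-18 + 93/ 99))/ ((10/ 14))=-185437/ 8415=-22.04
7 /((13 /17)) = 9.15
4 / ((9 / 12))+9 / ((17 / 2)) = 326 / 51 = 6.39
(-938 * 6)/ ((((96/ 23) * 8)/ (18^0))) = -10787/ 64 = -168.55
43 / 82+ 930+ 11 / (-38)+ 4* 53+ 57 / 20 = 1145.08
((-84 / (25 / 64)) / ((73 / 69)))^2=137599451136 / 3330625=41313.40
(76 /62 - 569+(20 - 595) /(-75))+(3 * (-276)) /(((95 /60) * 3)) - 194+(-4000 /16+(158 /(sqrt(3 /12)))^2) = 174363278 /1767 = 98677.58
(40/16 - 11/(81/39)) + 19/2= 181/27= 6.70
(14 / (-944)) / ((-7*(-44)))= -1 / 20768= -0.00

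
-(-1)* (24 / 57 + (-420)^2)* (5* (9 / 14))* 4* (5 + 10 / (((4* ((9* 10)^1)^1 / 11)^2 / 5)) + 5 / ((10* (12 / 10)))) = 4237689365 / 342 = 12390904.58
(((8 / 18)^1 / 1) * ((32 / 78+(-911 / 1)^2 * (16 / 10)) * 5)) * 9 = 1035741728 / 39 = 26557480.21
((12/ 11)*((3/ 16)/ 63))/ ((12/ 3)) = 1/ 1232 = 0.00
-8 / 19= -0.42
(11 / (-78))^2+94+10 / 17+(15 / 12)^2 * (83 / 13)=104.58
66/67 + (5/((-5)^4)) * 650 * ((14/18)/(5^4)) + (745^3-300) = 779176486165319/1884375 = 413493325.99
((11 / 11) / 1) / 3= 1 / 3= 0.33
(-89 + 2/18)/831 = -800/7479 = -0.11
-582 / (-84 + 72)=97 / 2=48.50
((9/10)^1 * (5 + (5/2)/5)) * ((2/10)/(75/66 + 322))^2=11979/6317235125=0.00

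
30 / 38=15 / 19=0.79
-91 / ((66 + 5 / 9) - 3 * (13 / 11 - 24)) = -0.67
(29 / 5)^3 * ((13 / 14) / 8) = 317057 / 14000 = 22.65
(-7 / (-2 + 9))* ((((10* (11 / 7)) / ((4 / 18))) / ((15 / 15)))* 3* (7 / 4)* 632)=-234630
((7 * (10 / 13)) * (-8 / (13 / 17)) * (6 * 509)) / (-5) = 5814816 / 169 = 34407.20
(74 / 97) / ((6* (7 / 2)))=74 / 2037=0.04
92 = 92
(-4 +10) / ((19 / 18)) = 108 / 19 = 5.68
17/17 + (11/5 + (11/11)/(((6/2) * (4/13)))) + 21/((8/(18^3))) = 918797/60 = 15313.28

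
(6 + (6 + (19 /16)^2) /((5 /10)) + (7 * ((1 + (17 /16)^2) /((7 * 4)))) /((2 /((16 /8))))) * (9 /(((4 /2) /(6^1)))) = 576.52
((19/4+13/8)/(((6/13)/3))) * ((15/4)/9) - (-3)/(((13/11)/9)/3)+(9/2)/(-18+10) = 70921/832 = 85.24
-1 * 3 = -3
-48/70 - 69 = -2439/35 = -69.69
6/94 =3/47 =0.06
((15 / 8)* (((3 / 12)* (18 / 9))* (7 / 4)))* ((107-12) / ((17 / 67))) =614.27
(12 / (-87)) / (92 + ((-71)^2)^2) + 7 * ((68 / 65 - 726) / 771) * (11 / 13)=-891304606133426 / 160037882822805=-5.57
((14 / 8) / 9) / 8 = 7 / 288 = 0.02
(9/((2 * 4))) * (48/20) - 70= -673/10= -67.30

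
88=88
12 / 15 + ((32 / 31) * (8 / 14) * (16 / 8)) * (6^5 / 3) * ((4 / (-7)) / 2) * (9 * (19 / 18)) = -63031364 / 7595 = -8299.06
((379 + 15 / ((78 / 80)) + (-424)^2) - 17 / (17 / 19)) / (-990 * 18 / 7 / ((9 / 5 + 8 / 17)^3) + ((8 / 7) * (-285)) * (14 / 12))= -7365986881827 / 24429111785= -301.52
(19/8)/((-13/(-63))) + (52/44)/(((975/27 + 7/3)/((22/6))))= 209109/17992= 11.62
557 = 557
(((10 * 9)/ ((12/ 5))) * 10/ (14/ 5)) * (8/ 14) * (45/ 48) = 28125/ 392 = 71.75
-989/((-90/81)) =8901/10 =890.10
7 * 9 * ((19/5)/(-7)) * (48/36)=-45.60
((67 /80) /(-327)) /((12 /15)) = -67 /20928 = -0.00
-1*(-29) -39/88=2513/88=28.56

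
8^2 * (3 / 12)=16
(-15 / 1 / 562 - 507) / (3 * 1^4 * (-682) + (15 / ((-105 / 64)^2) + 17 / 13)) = 2722687695 / 10949888294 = 0.25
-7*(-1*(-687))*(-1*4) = 19236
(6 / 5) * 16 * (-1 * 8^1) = -768 / 5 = -153.60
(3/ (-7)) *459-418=-614.71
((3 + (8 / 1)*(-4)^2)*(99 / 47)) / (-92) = -12969 / 4324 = -3.00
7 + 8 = 15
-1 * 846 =-846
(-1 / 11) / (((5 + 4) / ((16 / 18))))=-8 / 891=-0.01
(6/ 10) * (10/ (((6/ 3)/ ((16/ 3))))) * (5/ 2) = 40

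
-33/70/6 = -0.08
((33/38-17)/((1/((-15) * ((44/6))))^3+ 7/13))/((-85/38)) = 3460600/258383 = 13.39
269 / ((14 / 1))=269 / 14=19.21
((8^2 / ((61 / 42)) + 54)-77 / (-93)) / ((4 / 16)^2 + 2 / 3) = 135.63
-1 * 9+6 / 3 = -7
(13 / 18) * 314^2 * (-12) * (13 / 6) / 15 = -16662724 / 135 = -123427.59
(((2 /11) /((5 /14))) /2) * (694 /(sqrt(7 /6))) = 1388 * sqrt(42) /55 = 163.55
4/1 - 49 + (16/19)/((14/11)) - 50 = -94.34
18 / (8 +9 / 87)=2.22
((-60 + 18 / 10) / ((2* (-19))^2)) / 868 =-291 / 6266960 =-0.00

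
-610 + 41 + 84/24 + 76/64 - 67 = -10101/16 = -631.31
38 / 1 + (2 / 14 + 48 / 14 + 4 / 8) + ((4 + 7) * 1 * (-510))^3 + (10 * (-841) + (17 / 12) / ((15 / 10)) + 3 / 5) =-55615924150411 / 315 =-176558489366.38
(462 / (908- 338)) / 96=77 / 9120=0.01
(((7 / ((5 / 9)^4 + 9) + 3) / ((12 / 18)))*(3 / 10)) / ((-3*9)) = -74983 / 1193480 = -0.06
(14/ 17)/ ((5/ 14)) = 196/ 85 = 2.31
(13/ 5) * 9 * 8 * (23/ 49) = 21528/ 245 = 87.87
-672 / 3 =-224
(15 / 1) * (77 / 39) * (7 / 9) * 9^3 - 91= 217112 / 13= 16700.92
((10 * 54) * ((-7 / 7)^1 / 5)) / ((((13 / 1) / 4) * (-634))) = 0.05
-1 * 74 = -74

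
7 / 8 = 0.88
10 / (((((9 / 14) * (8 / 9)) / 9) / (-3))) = -945 / 2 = -472.50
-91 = -91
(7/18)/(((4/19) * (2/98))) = 6517/72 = 90.51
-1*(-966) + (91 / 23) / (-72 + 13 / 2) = 2910376 / 3013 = 965.94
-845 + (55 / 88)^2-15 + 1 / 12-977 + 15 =-349733 / 192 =-1821.53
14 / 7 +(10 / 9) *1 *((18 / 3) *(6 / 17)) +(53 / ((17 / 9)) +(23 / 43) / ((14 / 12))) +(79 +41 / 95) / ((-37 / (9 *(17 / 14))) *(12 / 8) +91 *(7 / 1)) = 36923663143 / 1119036730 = 33.00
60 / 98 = 30 / 49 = 0.61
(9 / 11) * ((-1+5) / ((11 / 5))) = 180 / 121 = 1.49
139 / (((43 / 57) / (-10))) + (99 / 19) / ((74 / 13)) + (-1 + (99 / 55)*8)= -552659509 / 302290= -1828.24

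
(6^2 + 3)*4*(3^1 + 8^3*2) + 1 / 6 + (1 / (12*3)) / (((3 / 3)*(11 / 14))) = 15861008 / 99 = 160212.20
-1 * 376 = -376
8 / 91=0.09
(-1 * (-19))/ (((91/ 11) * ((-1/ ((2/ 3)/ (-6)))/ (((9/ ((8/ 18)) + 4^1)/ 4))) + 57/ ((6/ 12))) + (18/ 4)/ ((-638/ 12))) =30943/ 205521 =0.15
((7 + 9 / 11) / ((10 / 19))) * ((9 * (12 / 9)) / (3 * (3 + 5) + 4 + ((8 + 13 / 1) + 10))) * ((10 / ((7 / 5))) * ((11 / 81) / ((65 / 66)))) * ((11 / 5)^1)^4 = 2105258672 / 30200625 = 69.71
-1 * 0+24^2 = 576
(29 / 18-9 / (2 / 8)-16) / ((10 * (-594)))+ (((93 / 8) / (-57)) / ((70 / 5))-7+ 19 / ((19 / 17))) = 284234147 / 28440720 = 9.99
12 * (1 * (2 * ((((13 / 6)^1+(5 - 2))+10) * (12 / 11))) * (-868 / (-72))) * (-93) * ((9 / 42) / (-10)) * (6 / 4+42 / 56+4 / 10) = 13904709 / 550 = 25281.29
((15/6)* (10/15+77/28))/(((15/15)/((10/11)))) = 1025/132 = 7.77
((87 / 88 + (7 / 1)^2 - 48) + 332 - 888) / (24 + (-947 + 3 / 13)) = 633789 / 1055648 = 0.60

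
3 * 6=18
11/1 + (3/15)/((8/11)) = 451/40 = 11.28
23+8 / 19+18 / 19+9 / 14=6653 / 266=25.01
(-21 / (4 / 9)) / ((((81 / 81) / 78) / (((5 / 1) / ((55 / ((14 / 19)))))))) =-51597 / 209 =-246.88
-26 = -26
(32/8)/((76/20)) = 20/19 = 1.05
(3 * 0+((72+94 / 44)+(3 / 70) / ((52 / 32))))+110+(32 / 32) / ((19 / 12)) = 35146031 / 190190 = 184.79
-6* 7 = -42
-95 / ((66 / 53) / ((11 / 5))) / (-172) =1007 / 1032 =0.98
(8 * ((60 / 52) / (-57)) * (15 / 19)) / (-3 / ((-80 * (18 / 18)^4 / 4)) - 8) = 12000 / 736801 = 0.02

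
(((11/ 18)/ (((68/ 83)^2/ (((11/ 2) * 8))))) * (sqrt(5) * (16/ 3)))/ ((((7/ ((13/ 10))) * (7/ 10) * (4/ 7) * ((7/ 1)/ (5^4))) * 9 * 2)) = 6772748125 * sqrt(5)/ 13764492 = 1100.25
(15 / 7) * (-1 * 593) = -8895 / 7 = -1270.71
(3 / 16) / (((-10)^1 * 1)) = -3 / 160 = -0.02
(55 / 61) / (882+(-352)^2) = 55 / 7611946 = 0.00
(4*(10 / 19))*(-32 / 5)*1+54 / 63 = -1678 / 133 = -12.62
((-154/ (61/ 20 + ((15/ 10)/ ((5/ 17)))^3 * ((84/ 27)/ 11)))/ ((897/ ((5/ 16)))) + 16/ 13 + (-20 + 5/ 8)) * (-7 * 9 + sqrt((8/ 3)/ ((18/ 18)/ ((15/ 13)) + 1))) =610115962323/ 533705432 - 29053141063 * sqrt(70)/ 11207814072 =1121.48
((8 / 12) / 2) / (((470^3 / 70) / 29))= 203 / 31146900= 0.00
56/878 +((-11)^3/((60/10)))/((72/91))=-53160023/189648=-280.31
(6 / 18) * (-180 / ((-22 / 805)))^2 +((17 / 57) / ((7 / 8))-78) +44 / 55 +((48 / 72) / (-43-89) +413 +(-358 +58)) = 20943572313011 / 1448370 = 14460098.12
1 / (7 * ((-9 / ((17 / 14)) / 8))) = -68 / 441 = -0.15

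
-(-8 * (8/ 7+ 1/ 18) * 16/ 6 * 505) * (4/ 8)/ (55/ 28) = 976064/ 297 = 3286.41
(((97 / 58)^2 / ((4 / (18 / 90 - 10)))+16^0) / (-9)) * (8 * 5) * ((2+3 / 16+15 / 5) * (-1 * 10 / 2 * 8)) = -163410815 / 30276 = -5397.37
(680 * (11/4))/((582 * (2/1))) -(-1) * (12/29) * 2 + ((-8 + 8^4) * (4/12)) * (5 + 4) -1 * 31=206509657/16878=12235.43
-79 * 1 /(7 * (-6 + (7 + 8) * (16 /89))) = 7031 /2058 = 3.42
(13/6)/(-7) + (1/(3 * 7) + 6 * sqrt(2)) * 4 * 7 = 43/42 + 168 * sqrt(2) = 238.61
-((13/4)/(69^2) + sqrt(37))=-sqrt(37) - 13/19044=-6.08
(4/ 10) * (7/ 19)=14/ 95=0.15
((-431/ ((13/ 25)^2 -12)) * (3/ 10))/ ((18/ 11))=592625/ 87972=6.74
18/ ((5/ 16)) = 288/ 5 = 57.60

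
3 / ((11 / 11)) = 3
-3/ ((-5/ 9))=27/ 5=5.40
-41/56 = -0.73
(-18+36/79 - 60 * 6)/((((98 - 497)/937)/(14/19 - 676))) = -119519840820/199633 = -598697.81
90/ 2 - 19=26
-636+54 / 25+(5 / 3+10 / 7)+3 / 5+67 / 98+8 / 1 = -4567739 / 7350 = -621.46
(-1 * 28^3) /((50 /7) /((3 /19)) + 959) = -460992 /21089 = -21.86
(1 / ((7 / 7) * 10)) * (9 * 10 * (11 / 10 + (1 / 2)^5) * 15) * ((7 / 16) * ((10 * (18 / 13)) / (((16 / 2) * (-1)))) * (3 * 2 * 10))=-23091075 / 3328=-6938.42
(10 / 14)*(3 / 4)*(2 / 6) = 5 / 28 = 0.18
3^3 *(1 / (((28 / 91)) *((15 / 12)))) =351 / 5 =70.20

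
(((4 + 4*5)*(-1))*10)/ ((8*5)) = -6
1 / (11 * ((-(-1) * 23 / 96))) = 96 / 253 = 0.38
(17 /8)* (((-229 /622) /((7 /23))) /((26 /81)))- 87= -86042643 /905632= -95.01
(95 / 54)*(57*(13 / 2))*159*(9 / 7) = 3730935 / 28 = 133247.68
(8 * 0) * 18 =0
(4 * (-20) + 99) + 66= 85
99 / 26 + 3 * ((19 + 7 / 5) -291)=-105039 / 130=-807.99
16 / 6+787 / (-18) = -739 / 18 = -41.06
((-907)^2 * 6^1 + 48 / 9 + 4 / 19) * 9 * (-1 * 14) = -11816543508 / 19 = -621923342.53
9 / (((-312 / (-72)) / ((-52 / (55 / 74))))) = -7992 / 55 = -145.31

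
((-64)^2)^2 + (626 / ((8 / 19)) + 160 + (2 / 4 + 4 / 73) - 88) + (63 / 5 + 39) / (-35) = 857395342739 / 51100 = 16778773.83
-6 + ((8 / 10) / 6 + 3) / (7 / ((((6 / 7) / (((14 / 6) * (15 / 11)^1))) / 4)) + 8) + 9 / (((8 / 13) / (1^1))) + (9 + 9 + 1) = 2043003 / 73880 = 27.65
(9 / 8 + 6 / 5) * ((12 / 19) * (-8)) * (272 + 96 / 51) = -5196096 / 1615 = -3217.40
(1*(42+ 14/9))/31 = 392/279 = 1.41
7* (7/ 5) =49/ 5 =9.80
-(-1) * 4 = 4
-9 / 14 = -0.64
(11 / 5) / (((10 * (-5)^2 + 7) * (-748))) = -1 / 87380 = -0.00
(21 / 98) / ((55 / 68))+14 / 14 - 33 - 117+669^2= 172253722 / 385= 447412.26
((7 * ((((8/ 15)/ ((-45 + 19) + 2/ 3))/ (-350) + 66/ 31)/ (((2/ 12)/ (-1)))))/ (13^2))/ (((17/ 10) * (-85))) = 13167372/ 3595918625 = 0.00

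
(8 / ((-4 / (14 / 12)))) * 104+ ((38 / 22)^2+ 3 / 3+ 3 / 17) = -238.51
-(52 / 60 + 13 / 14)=-377 / 210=-1.80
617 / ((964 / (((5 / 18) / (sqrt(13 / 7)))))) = 3085 * sqrt(91) / 225576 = 0.13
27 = 27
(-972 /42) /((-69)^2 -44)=-162 /33019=-0.00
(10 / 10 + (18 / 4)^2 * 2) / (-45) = -83 / 90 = -0.92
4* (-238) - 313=-1265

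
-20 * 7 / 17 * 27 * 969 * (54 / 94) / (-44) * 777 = 1130033835 / 517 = 2185752.10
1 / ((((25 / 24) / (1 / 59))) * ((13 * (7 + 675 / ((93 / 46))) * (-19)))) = -744 / 3849822275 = -0.00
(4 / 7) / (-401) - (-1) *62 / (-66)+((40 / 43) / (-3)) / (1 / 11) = -17333287 / 3983133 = -4.35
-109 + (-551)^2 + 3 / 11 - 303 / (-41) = 136878348 / 451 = 303499.66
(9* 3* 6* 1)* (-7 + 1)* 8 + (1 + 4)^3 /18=-7769.06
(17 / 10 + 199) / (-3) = -669 / 10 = -66.90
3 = 3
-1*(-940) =940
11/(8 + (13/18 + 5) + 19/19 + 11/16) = 1584/2219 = 0.71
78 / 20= 39 / 10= 3.90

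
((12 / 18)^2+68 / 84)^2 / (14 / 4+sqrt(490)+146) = 0.01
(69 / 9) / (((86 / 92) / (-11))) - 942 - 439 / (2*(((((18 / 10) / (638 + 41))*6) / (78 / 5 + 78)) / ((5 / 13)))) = -21406857 / 43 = -497833.88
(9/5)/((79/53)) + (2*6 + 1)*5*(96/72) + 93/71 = 89.18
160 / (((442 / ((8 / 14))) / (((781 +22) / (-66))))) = -2.52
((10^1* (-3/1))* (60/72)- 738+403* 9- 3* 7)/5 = 2843/5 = 568.60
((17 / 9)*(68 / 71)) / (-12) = -289 / 1917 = -0.15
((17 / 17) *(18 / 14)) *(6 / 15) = 18 / 35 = 0.51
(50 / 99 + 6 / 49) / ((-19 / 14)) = -6088 / 13167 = -0.46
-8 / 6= -4 / 3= -1.33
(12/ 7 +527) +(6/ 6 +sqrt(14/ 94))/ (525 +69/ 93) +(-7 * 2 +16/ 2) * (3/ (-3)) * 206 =31 * sqrt(329)/ 766006 +201329411/ 114086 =1764.72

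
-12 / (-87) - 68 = -1968 / 29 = -67.86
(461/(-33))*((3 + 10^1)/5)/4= -5993/660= -9.08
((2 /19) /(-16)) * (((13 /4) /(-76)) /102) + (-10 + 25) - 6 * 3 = -14139635 /4713216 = -3.00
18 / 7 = 2.57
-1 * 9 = -9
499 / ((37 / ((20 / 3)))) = 9980 / 111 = 89.91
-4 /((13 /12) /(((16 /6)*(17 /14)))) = -1088 /91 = -11.96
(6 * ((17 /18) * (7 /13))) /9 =119 /351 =0.34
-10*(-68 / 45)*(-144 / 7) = -2176 / 7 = -310.86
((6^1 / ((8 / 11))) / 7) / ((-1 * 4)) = -33 / 112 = -0.29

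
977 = 977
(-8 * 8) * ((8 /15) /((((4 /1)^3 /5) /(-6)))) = 16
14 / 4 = 7 / 2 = 3.50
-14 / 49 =-2 / 7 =-0.29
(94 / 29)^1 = 3.24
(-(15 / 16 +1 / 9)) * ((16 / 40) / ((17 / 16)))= -302 / 765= -0.39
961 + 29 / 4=3873 / 4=968.25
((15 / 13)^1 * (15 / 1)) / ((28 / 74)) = 8325 / 182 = 45.74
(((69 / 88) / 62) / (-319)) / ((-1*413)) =69 / 718811632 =0.00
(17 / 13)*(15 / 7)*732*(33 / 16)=1539945 / 364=4230.62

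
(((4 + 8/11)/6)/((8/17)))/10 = 221/1320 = 0.17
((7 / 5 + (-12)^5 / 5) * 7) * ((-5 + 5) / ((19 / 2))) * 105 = 0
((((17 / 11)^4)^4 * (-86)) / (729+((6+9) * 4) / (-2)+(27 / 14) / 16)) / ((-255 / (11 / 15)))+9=1379835147691158458381177 / 147188158891874818549425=9.37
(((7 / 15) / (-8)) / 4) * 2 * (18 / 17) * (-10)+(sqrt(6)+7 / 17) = 49 / 68+sqrt(6) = 3.17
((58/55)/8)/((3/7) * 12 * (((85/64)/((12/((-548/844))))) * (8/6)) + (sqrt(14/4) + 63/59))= -8104671623468/338872374125065 + 7047141472672 * sqrt(14)/338872374125065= 0.05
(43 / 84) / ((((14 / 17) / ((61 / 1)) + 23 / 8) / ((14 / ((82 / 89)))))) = 7937198 / 2947449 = 2.69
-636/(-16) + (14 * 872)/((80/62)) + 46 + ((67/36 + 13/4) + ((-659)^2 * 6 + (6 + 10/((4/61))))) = 470771381/180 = 2615396.56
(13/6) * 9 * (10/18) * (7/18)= 4.21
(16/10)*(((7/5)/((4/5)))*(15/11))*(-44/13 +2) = -756/143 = -5.29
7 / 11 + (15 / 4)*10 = 839 / 22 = 38.14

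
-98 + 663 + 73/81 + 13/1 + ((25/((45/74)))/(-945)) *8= 578.55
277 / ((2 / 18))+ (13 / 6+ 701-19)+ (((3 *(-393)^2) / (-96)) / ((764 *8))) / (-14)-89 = 3088.22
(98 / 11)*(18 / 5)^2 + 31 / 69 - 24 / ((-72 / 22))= 779521 / 6325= 123.24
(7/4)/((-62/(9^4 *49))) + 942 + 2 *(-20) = -2026727/248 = -8172.29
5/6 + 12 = 77/6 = 12.83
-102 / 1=-102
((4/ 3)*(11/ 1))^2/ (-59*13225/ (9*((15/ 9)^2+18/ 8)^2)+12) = -15856324/ 251924553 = -0.06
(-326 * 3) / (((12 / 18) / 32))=-46944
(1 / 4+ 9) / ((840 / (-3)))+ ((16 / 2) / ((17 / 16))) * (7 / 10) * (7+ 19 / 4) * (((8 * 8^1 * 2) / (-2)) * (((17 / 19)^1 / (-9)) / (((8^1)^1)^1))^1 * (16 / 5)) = 150897773 / 957600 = 157.58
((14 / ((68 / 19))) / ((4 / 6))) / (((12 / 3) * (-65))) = -399 / 17680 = -0.02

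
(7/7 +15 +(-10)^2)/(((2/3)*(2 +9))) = 174/11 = 15.82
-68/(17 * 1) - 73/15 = -133/15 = -8.87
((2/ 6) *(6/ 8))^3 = 1/ 64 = 0.02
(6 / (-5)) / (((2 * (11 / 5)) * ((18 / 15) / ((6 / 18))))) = -5 / 66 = -0.08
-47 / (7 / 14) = -94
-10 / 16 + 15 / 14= 25 / 56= 0.45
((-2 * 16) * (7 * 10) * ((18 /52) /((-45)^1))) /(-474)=-112 /3081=-0.04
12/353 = 0.03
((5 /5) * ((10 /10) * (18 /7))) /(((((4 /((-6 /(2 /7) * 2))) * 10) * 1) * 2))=-27 /20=-1.35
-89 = -89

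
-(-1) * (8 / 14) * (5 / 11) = 20 / 77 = 0.26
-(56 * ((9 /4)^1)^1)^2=-15876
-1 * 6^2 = -36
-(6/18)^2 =-1/9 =-0.11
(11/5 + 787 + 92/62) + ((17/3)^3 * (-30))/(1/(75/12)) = -33327.37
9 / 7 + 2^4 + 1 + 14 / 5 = 738 / 35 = 21.09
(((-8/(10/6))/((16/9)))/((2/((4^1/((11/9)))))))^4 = 3486784401/9150625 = 381.04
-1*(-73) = 73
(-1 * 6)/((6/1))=-1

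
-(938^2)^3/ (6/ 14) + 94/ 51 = -81052047760145986402/ 51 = -1589255838434235027.49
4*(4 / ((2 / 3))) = 24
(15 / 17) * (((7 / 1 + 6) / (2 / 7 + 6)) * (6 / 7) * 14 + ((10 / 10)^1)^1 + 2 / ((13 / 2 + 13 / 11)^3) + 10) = 28529955030 / 902613283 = 31.61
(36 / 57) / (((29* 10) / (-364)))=-2184 / 2755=-0.79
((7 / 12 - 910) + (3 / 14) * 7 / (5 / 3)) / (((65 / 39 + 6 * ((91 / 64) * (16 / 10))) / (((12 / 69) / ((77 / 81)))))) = -17661564 / 1627549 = -10.85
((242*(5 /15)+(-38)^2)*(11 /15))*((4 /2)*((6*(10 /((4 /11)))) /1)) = 1106908 /3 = 368969.33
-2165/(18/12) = -4330/3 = -1443.33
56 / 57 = 0.98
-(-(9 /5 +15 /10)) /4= 33 /40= 0.82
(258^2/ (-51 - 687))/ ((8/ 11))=-20339/ 164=-124.02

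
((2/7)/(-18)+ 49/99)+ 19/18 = 709/462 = 1.53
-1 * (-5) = 5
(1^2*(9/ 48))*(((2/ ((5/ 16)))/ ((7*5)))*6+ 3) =2151/ 2800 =0.77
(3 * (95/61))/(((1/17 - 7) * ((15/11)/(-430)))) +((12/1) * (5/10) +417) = 2286272/3599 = 635.25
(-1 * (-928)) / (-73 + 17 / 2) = -1856 / 129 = -14.39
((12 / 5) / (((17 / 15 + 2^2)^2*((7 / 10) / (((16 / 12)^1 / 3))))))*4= 9600 / 41503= 0.23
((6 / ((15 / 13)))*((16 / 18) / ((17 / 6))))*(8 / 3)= 3328 / 765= 4.35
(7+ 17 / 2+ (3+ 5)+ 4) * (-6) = -165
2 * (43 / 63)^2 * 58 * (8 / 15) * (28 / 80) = 428968 / 42525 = 10.09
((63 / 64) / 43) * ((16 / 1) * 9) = 567 / 172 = 3.30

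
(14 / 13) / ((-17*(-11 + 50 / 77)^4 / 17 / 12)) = -5905710888 / 5245376157853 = -0.00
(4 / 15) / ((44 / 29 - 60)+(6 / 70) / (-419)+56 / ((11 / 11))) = -340228 / 3167901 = -0.11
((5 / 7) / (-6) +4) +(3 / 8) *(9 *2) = 893 / 84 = 10.63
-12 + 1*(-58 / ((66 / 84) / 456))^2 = 137101352532 / 121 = 1133069029.19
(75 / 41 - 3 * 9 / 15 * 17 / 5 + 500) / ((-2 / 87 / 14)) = -309434118 / 1025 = -301886.94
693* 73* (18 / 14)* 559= 36359037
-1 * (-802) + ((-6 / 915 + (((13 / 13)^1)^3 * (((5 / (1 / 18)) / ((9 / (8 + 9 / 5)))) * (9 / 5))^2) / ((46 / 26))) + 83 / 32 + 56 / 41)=846453246049 / 46018400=18393.80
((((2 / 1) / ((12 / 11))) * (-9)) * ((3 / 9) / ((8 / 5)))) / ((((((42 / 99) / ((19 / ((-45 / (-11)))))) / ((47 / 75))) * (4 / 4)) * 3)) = -1188583 / 151200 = -7.86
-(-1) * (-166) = -166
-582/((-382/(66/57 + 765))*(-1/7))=-29652609/3629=-8171.01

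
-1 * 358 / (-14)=179 / 7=25.57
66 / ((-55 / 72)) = -432 / 5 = -86.40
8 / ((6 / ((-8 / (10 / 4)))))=-4.27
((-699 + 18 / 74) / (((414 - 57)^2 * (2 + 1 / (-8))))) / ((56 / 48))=-137888 / 55015485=-0.00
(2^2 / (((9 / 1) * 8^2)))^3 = 1 / 2985984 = 0.00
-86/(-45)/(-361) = -86/16245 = -0.01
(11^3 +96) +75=1502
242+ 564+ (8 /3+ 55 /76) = 184541 /228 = 809.39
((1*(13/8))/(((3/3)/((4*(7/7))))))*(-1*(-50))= 325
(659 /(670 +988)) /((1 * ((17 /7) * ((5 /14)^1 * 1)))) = 32291 /70465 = 0.46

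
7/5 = 1.40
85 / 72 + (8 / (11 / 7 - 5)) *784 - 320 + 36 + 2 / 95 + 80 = -13899781 / 6840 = -2032.13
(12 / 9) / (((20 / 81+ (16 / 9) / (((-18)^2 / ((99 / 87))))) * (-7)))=-2349 / 3122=-0.75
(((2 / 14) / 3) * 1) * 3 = 0.14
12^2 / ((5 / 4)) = 576 / 5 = 115.20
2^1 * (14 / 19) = 28 / 19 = 1.47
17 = 17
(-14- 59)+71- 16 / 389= -794 / 389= -2.04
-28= -28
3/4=0.75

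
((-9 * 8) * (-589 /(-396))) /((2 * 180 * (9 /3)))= -589 /5940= -0.10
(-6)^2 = 36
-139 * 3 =-417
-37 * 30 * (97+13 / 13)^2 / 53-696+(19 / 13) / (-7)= -973457855 / 4823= -201836.59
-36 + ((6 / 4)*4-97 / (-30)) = -803 / 30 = -26.77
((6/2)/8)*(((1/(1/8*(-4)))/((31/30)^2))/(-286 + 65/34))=22950/9282299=0.00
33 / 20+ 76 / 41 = 2873 / 820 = 3.50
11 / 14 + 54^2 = 40835 / 14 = 2916.79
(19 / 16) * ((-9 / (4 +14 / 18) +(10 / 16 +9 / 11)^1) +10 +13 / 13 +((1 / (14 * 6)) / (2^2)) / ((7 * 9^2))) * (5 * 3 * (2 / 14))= 90395964745 / 3364187904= 26.87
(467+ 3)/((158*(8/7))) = 1645/632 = 2.60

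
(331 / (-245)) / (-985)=331 / 241325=0.00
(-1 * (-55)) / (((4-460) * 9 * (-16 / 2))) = 55 / 32832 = 0.00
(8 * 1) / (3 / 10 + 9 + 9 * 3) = 80 / 363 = 0.22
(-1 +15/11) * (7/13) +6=6.20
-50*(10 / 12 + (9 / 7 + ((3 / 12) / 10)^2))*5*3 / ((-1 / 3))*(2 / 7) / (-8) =-1068315 / 6272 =-170.33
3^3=27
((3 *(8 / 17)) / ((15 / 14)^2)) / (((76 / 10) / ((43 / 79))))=33712 / 382755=0.09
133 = 133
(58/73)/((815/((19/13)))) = 1102/773435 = 0.00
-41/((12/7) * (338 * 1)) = -287/4056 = -0.07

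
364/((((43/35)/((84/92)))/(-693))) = -185405220/989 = -187467.36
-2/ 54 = -1/ 27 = -0.04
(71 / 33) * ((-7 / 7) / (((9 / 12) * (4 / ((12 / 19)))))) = -284 / 627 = -0.45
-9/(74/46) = -207/37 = -5.59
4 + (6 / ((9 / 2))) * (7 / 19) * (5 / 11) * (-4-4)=1388 / 627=2.21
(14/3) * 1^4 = 14/3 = 4.67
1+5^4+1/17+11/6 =64045/102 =627.89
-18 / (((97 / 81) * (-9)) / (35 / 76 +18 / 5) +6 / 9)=124983 / 13801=9.06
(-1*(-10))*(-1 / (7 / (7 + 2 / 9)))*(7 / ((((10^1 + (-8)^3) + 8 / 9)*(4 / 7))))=455 / 1804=0.25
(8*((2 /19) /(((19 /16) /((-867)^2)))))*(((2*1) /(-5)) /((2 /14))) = -2694053376 /1805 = -1492550.35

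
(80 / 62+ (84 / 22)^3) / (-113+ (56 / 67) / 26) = -2046822128 / 4059876095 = -0.50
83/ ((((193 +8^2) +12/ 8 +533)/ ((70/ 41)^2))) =813400/ 2661023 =0.31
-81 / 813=-27 / 271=-0.10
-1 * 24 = -24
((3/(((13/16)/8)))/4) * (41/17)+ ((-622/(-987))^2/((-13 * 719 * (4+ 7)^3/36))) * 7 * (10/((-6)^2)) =524201484439288/29433064684023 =17.81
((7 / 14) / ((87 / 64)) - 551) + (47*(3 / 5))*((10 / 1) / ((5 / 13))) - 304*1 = -52823 / 435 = -121.43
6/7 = 0.86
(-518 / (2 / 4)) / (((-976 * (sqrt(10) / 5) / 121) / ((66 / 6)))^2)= -2294171495 / 476288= -4816.77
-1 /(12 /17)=-17 /12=-1.42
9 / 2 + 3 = 15 / 2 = 7.50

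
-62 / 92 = -31 / 46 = -0.67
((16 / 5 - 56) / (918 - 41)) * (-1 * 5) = 264 / 877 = 0.30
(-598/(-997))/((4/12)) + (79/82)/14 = 2138275/1144556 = 1.87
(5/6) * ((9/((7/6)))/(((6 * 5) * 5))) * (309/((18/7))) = 103/20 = 5.15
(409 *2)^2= 669124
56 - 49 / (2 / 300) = -7294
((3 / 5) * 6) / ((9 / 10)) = 4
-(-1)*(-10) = -10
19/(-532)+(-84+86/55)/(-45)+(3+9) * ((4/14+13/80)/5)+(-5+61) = 145708/2475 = 58.87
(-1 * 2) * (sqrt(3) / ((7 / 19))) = -38 * sqrt(3) / 7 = -9.40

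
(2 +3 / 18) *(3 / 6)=13 / 12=1.08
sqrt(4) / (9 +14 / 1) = 2 / 23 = 0.09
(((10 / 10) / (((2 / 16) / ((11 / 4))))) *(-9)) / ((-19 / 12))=2376 / 19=125.05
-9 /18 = -1 /2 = -0.50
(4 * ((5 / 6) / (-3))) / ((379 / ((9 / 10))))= -1 / 379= -0.00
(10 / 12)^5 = 3125 / 7776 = 0.40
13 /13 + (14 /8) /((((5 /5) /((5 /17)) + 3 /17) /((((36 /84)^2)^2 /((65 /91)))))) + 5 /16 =79581 /59584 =1.34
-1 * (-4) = 4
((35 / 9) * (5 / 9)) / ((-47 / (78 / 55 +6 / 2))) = -105 / 517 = -0.20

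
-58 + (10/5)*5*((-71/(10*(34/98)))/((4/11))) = -42213/68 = -620.78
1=1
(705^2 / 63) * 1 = 55225 / 7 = 7889.29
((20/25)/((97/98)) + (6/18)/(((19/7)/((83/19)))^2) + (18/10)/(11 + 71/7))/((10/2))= 49301412881/140316620700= 0.35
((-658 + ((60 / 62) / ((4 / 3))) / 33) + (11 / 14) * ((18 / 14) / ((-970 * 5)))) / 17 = -106643332409 / 2755314100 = -38.70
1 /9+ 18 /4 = 83 /18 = 4.61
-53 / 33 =-1.61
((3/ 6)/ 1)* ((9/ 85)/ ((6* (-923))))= -3/ 313820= -0.00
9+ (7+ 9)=25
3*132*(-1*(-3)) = 1188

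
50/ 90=5/ 9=0.56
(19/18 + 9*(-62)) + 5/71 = -711685/1278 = -556.87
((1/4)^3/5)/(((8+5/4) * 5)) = 0.00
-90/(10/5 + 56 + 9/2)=-1.44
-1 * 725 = -725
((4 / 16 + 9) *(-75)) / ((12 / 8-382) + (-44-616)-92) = 185 / 302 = 0.61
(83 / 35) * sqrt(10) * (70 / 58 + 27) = 67894 * sqrt(10) / 1015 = 211.53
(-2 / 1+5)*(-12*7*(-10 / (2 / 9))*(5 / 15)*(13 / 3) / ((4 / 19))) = 77805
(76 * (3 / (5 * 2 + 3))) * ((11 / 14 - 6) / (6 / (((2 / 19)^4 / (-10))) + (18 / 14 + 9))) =0.00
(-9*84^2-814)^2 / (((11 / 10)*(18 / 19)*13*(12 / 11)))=279912027.62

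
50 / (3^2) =50 / 9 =5.56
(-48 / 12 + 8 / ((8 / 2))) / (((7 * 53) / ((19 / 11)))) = -38 / 4081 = -0.01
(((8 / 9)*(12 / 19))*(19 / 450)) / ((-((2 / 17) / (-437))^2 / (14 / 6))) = -1545321148 / 2025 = -763121.55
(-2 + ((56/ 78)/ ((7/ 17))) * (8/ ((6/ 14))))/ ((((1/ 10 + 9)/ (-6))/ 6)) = -142960/ 1183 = -120.85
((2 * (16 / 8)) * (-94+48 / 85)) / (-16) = 3971 / 170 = 23.36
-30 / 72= -0.42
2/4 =0.50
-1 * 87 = -87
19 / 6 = 3.17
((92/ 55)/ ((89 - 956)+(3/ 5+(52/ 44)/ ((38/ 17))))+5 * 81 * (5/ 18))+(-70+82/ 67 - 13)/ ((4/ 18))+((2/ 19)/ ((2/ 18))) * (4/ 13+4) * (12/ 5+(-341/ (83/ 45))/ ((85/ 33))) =-113802053702831018/ 211284871148845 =-538.62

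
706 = 706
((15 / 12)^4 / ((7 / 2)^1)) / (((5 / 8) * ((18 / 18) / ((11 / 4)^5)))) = 20131375 / 114688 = 175.53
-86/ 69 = -1.25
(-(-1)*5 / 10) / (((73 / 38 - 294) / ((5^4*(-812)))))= 868.77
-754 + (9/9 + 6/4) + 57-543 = -2475/2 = -1237.50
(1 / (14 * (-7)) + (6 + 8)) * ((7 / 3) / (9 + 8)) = 457 / 238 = 1.92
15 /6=5 /2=2.50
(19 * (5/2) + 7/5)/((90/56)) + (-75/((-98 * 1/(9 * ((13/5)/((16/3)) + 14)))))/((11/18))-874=-440009357/646800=-680.29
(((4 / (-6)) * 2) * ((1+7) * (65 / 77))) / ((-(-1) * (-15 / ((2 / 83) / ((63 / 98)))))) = 1664 / 73953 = 0.02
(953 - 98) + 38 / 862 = 368524 / 431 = 855.04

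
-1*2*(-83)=166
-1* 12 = -12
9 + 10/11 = 109/11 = 9.91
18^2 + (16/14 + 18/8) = 9167/28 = 327.39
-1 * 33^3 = -35937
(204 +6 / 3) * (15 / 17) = 3090 / 17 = 181.76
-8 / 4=-2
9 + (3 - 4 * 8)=-20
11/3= 3.67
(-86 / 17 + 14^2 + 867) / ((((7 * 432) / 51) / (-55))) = -329725 / 336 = -981.32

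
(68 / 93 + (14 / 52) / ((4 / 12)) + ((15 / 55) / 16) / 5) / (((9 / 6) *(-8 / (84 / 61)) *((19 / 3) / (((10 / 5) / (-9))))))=11486069 / 1849624920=0.01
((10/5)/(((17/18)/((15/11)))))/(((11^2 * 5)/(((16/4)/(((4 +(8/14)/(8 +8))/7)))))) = 84672/2556851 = 0.03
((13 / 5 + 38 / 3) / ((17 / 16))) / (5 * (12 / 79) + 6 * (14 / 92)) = 6657488 / 774945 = 8.59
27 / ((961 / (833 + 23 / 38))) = 855279 / 36518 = 23.42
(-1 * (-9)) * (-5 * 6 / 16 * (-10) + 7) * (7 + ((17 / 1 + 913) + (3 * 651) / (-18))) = 192004.88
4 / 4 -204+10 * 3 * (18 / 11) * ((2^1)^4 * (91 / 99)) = 62797 / 121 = 518.98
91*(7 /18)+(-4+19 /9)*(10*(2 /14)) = 1373 /42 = 32.69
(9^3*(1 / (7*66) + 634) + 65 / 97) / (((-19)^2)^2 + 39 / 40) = 138083360980 / 38934993251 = 3.55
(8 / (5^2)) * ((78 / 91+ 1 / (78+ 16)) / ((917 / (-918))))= -0.28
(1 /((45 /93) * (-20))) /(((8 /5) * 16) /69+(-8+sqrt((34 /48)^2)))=1426 /95505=0.01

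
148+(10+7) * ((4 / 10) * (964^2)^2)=29362095891684 / 5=5872419178336.80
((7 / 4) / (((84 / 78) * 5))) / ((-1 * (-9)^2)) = -0.00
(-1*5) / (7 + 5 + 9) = -5 / 21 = -0.24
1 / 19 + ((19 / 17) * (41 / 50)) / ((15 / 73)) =1093223 / 242250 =4.51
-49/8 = -6.12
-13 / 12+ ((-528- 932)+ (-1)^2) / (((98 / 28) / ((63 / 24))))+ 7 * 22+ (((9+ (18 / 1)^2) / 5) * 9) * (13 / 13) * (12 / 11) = -47428 / 165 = -287.44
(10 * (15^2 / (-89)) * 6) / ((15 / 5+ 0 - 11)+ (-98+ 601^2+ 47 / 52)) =-702000 / 1671151843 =-0.00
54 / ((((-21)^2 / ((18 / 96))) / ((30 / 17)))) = 135 / 3332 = 0.04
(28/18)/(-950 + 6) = -7/4248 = -0.00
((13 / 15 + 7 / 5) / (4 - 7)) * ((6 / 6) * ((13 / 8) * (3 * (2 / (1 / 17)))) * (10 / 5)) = -3757 / 15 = -250.47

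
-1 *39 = -39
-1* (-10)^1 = 10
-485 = -485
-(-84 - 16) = 100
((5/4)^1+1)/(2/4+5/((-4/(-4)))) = 9/22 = 0.41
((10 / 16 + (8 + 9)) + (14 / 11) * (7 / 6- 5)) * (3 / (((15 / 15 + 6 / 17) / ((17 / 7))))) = 972485 / 14168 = 68.64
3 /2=1.50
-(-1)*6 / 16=3 / 8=0.38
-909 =-909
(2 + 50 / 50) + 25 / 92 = 301 / 92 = 3.27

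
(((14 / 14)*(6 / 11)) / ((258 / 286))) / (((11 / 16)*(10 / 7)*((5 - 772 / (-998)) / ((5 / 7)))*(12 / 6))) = 51896 / 1362713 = 0.04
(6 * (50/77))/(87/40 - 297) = -4000/302687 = -0.01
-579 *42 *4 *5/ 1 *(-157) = 76358520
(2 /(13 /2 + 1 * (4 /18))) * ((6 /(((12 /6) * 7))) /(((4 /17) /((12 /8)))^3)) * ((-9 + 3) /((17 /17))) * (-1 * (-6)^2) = 96702579 /13552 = 7135.67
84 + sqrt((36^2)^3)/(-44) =-10740/11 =-976.36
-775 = -775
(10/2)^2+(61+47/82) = 7099/82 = 86.57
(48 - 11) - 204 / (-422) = 7909 / 211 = 37.48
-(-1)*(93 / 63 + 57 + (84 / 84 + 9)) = 1438 / 21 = 68.48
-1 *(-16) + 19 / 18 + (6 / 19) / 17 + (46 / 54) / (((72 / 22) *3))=16163297 / 941868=17.16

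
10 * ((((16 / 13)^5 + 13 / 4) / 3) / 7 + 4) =668877805 / 15594306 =42.89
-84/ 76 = -21/ 19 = -1.11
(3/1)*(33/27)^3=1331/243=5.48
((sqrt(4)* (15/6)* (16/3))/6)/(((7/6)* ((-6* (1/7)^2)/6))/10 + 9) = 5600/11337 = 0.49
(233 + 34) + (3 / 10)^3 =267027 / 1000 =267.03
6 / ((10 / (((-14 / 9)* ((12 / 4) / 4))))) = -7 / 10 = -0.70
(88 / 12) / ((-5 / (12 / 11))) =-8 / 5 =-1.60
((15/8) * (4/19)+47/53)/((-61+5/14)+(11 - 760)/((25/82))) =-0.00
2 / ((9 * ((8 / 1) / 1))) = 1 / 36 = 0.03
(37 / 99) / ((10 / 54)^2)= 2997 / 275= 10.90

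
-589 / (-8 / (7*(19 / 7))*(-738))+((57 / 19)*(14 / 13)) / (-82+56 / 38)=-12627799 / 6523920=-1.94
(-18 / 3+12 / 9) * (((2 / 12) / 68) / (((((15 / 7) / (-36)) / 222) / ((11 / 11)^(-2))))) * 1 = 3626 / 85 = 42.66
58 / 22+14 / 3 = 241 / 33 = 7.30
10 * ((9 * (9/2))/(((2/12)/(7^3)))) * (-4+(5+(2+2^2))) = 5834430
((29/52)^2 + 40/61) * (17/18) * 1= 2710837/2968992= 0.91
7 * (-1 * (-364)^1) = 2548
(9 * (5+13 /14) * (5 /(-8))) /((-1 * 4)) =3735 /448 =8.34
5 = 5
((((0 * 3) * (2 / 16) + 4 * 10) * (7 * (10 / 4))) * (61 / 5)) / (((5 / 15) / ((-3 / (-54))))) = 4270 / 3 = 1423.33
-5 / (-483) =5 / 483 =0.01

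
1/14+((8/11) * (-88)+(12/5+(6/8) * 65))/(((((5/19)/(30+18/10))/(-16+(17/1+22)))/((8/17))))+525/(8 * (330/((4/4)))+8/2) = -660988942471/39329500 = -16806.44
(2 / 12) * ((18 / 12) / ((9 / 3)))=1 / 12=0.08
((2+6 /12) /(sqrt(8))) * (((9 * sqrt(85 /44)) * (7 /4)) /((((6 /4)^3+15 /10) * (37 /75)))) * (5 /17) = 2.37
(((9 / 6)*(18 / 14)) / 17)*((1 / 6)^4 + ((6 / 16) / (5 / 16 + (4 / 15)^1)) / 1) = 116779 / 1587936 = 0.07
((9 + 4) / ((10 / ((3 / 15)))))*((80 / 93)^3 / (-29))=-133120 / 23326353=-0.01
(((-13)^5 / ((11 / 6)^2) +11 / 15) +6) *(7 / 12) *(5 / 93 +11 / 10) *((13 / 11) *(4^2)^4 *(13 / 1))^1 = -74853986929.47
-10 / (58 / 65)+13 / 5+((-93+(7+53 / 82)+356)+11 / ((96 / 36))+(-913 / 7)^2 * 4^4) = 10149622940109 / 2330440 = 4355238.90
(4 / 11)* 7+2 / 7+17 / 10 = 3489 / 770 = 4.53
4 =4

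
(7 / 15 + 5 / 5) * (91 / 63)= 286 / 135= 2.12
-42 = -42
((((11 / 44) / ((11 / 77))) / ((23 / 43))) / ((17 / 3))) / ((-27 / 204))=-301 / 69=-4.36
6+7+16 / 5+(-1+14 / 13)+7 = 1513 / 65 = 23.28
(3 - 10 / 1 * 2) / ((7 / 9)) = -153 / 7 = -21.86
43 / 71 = 0.61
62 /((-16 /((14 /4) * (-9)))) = 1953 /16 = 122.06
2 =2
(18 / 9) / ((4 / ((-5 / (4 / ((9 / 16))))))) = -45 / 128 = -0.35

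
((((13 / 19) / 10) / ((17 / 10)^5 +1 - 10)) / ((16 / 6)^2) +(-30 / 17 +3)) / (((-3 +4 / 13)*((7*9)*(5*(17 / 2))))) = -276978299 / 1613910052650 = -0.00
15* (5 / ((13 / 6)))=450 / 13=34.62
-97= -97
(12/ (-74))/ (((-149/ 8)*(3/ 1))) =16/ 5513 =0.00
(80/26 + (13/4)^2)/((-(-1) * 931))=2837/193648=0.01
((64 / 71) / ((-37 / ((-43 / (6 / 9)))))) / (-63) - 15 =-828881 / 55167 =-15.02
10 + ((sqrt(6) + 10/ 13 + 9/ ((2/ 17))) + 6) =sqrt(6) + 2425/ 26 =95.72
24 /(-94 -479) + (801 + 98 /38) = 2916036 /3629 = 803.54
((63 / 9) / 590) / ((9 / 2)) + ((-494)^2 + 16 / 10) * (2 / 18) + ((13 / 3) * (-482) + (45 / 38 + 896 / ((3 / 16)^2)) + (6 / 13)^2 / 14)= 6028996425931 / 119352870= 50514.05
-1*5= -5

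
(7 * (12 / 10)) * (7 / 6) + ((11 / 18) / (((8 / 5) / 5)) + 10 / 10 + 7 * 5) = 34351 / 720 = 47.71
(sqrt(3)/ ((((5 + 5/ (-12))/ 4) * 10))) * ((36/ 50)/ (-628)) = -108 * sqrt(3)/ 1079375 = -0.00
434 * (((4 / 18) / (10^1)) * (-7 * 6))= -6076 / 15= -405.07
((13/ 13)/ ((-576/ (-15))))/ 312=0.00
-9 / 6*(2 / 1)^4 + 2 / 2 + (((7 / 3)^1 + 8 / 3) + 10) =-8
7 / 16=0.44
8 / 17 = 0.47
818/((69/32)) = 26176/69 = 379.36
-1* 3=-3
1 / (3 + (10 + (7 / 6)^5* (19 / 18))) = 139968 / 2138917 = 0.07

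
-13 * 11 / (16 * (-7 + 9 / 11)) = 1573 / 1088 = 1.45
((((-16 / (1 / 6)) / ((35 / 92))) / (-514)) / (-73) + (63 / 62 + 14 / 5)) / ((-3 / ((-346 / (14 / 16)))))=214639091816 / 427469385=502.12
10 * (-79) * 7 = -5530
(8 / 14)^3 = 64 / 343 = 0.19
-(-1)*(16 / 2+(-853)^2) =727617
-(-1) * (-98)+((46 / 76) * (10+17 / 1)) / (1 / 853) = 13841.82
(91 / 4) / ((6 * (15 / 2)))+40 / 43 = 11113 / 7740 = 1.44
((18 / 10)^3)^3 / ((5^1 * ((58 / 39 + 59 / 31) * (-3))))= -156130457067 / 40029296875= -3.90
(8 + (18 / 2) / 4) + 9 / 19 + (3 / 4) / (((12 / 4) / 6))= 929 / 76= 12.22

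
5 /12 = 0.42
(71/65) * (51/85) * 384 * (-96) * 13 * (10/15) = -5234688/25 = -209387.52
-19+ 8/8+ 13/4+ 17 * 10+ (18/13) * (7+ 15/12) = 8667/52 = 166.67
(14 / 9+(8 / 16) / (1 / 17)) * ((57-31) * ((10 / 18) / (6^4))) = 11765 / 104976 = 0.11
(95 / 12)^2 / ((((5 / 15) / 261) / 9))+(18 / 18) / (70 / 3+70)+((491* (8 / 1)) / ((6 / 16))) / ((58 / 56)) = 22010449717 / 48720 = 451774.42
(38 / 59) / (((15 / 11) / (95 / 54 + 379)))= 4297249 / 23895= 179.84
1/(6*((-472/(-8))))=0.00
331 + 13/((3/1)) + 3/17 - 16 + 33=17978/51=352.51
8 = 8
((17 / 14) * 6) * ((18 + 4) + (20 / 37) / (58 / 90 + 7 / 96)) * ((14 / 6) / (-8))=-7392127 / 152884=-48.35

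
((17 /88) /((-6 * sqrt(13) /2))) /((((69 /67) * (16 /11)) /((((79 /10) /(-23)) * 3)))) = 89981 * sqrt(13) /26407680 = 0.01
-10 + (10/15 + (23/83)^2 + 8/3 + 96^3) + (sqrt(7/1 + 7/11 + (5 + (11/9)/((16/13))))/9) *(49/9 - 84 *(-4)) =884869.47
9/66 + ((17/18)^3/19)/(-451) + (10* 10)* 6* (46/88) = 15680601379/49974408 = 313.77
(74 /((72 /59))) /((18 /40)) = 134.75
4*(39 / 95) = 1.64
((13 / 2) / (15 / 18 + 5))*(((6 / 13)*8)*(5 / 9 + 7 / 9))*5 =192 / 7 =27.43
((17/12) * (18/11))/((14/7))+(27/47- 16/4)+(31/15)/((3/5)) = 1.18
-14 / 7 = -2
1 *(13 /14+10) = 153 /14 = 10.93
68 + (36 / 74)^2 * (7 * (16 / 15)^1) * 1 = 477556 / 6845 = 69.77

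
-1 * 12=-12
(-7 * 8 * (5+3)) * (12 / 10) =-2688 / 5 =-537.60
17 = 17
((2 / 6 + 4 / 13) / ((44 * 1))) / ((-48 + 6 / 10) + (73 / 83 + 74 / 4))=-10375 / 19954506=-0.00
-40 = -40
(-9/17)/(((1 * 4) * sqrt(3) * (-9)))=sqrt(3)/204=0.01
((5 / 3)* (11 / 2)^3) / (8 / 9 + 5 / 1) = 19965 / 424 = 47.09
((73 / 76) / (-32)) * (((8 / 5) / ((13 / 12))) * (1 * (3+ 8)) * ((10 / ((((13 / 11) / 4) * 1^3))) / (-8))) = 26499 / 12844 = 2.06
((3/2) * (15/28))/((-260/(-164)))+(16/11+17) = 151843/8008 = 18.96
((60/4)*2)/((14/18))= 270/7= 38.57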